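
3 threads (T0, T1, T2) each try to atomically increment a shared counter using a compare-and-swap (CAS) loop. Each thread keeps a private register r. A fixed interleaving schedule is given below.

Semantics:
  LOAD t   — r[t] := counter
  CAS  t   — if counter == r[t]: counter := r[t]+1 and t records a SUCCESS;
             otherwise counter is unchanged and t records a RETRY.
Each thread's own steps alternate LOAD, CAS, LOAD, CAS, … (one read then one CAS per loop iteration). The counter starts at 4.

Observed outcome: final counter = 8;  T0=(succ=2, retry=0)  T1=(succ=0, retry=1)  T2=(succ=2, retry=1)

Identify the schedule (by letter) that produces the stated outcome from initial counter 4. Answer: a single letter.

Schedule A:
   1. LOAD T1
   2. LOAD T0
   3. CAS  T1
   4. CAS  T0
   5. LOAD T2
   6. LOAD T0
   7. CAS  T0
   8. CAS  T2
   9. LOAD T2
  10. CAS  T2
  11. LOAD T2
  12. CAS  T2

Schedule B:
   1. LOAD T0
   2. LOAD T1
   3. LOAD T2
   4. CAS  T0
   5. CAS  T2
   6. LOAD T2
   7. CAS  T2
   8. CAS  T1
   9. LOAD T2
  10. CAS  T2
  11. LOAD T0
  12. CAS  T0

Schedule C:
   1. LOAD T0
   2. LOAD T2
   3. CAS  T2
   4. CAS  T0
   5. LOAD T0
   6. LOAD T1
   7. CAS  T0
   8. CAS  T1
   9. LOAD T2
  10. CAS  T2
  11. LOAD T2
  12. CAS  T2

Run B:
[1] T0.load  rd  (counter 4, T0.r 4)
[2] T1.load  rd  (counter 4, T1.r 4)
[3] T2.load  rd  (counter 4, T2.r 4)
[4] T0.cas  hit  (counter 5, T0.r 4)
[5] T2.cas  miss  (counter 5, T2.r 4)
[6] T2.load  rd  (counter 5, T2.r 5)
[7] T2.cas  hit  (counter 6, T2.r 5)
[8] T1.cas  miss  (counter 6, T1.r 4)
[9] T2.load  rd  (counter 6, T2.r 6)
[10] T2.cas  hit  (counter 7, T2.r 6)
[11] T0.load  rd  (counter 7, T0.r 7)
[12] T0.cas  hit  (counter 8, T0.r 7)

B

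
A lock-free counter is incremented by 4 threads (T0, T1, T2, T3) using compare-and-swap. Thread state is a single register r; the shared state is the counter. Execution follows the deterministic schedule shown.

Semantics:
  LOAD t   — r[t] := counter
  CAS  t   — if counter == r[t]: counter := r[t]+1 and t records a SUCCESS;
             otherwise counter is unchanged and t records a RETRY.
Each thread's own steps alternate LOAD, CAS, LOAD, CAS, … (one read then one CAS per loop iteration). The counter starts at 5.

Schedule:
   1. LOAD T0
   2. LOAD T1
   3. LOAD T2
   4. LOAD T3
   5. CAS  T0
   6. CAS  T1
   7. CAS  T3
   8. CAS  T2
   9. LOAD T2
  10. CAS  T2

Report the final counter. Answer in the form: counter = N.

step 1: T0 LOAD ⇒ load; ctr=5 reg=5
step 2: T1 LOAD ⇒ load; ctr=5 reg=5
step 3: T2 LOAD ⇒ load; ctr=5 reg=5
step 4: T3 LOAD ⇒ load; ctr=5 reg=5
step 5: T0 CAS ⇒ ok; ctr=6 reg=5
step 6: T1 CAS ⇒ retry; ctr=6 reg=5
step 7: T3 CAS ⇒ retry; ctr=6 reg=5
step 8: T2 CAS ⇒ retry; ctr=6 reg=5
step 9: T2 LOAD ⇒ load; ctr=6 reg=6
step 10: T2 CAS ⇒ ok; ctr=7 reg=6

counter = 7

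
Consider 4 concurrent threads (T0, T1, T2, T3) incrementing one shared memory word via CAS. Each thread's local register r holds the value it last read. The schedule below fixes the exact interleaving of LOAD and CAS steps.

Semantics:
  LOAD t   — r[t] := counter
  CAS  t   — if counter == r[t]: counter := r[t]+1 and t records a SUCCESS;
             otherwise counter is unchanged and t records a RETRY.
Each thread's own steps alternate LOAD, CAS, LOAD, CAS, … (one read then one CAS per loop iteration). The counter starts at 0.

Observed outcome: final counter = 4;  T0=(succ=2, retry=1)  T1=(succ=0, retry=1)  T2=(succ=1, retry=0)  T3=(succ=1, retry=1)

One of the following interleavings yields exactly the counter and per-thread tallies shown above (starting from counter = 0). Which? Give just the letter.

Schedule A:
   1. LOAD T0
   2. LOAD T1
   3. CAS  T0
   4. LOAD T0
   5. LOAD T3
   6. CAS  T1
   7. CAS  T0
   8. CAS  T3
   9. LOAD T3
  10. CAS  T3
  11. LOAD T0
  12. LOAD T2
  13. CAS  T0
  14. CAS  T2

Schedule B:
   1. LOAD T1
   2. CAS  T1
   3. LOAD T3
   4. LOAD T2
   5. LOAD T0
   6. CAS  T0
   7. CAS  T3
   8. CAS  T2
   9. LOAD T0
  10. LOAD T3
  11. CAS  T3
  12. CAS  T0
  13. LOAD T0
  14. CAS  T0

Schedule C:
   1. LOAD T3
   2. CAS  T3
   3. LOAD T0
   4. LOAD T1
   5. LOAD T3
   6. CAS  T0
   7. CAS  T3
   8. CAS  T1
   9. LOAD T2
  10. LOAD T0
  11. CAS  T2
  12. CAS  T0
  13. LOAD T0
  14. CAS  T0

C

Run C:
step 1: T3 LOAD ⇒ load; ctr=0 reg=0
step 2: T3 CAS ⇒ ok; ctr=1 reg=0
step 3: T0 LOAD ⇒ load; ctr=1 reg=1
step 4: T1 LOAD ⇒ load; ctr=1 reg=1
step 5: T3 LOAD ⇒ load; ctr=1 reg=1
step 6: T0 CAS ⇒ ok; ctr=2 reg=1
step 7: T3 CAS ⇒ retry; ctr=2 reg=1
step 8: T1 CAS ⇒ retry; ctr=2 reg=1
step 9: T2 LOAD ⇒ load; ctr=2 reg=2
step 10: T0 LOAD ⇒ load; ctr=2 reg=2
step 11: T2 CAS ⇒ ok; ctr=3 reg=2
step 12: T0 CAS ⇒ retry; ctr=3 reg=2
step 13: T0 LOAD ⇒ load; ctr=3 reg=3
step 14: T0 CAS ⇒ ok; ctr=4 reg=3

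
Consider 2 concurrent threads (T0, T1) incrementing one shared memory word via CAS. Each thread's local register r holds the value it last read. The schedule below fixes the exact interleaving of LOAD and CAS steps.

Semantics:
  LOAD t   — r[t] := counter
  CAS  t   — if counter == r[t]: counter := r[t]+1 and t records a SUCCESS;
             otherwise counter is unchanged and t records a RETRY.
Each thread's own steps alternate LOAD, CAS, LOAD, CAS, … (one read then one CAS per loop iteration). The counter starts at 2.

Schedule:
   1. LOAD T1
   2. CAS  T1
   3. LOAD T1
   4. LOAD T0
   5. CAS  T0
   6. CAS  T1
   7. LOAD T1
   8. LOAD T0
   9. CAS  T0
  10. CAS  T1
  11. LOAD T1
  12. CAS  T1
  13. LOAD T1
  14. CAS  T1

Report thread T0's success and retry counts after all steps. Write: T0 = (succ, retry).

#1 T1 reads 2
#2 T1 CAS(2→3) writes; counter now 3
#3 T1 reads 3
#4 T0 reads 3
#5 T0 CAS(3→4) writes; counter now 4
#6 T1 CAS(3→4) fails; counter now 4
#7 T1 reads 4
#8 T0 reads 4
#9 T0 CAS(4→5) writes; counter now 5
#10 T1 CAS(4→5) fails; counter now 5
#11 T1 reads 5
#12 T1 CAS(5→6) writes; counter now 6
#13 T1 reads 6
#14 T1 CAS(6→7) writes; counter now 7

T0 = (2, 0)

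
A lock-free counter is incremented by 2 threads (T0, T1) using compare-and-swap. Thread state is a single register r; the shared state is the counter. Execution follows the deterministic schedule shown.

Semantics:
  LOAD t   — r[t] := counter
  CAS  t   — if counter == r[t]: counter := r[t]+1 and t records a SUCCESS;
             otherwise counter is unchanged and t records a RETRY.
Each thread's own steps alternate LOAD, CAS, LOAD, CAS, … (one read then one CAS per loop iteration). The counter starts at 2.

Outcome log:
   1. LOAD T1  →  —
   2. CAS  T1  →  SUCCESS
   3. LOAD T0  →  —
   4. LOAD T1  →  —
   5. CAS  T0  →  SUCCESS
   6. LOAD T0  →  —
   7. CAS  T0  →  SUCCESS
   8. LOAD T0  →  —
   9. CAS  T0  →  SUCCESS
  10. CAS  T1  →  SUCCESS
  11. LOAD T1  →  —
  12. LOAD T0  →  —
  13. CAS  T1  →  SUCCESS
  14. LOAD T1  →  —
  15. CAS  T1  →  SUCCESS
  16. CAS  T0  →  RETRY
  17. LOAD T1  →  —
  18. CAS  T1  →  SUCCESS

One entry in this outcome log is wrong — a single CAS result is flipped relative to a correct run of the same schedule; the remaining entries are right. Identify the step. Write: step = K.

step = 10

Re-executing:
#1 T1 reads 2
#2 T1 CAS(2→3) writes; counter now 3
#3 T0 reads 3
#4 T1 reads 3
#5 T0 CAS(3→4) writes; counter now 4
#6 T0 reads 4
#7 T0 CAS(4→5) writes; counter now 5
#8 T0 reads 5
#9 T0 CAS(5→6) writes; counter now 6
#10 T1 CAS(3→4) fails; counter now 6
#11 T1 reads 6
#12 T0 reads 6
#13 T1 CAS(6→7) writes; counter now 7
#14 T1 reads 7
#15 T1 CAS(7→8) writes; counter now 8
#16 T0 CAS(6→7) fails; counter now 8
#17 T1 reads 8
#18 T1 CAS(8→9) writes; counter now 9
Log disagrees first at step 10.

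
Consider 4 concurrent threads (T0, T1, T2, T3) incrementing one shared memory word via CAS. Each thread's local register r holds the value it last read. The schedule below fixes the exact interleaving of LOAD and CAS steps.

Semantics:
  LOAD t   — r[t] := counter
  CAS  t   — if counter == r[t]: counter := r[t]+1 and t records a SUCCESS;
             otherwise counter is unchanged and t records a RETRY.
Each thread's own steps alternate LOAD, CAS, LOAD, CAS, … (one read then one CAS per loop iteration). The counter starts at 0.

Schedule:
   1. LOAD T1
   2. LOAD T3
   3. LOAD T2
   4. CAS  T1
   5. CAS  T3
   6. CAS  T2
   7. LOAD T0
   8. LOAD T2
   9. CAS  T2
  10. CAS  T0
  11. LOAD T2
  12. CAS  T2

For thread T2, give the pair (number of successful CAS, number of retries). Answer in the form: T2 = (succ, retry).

T2 = (2, 1)

[1] T1.load  rd  (counter 0, T1.r 0)
[2] T3.load  rd  (counter 0, T3.r 0)
[3] T2.load  rd  (counter 0, T2.r 0)
[4] T1.cas  hit  (counter 1, T1.r 0)
[5] T3.cas  miss  (counter 1, T3.r 0)
[6] T2.cas  miss  (counter 1, T2.r 0)
[7] T0.load  rd  (counter 1, T0.r 1)
[8] T2.load  rd  (counter 1, T2.r 1)
[9] T2.cas  hit  (counter 2, T2.r 1)
[10] T0.cas  miss  (counter 2, T0.r 1)
[11] T2.load  rd  (counter 2, T2.r 2)
[12] T2.cas  hit  (counter 3, T2.r 2)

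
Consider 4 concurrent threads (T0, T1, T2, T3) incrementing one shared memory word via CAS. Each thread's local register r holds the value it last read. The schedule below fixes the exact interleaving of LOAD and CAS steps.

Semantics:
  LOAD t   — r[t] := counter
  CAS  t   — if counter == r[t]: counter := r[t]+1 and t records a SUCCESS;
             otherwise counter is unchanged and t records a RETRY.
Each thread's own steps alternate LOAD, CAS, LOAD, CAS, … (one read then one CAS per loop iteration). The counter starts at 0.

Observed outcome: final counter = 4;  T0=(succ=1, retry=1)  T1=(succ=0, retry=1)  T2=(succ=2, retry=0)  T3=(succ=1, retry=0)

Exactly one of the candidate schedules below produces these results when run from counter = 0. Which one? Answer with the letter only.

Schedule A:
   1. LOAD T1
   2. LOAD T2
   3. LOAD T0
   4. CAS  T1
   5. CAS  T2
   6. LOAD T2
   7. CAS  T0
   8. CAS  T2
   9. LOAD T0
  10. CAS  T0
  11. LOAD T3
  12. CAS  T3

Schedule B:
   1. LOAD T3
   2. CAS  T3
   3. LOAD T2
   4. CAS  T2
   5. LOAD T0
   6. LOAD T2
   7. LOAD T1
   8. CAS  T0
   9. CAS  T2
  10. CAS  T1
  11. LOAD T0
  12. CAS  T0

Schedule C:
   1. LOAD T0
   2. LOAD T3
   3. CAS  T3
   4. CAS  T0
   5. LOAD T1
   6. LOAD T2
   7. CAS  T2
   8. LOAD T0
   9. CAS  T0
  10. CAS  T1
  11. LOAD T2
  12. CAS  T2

Simulating candidate C:
[1] T0.load  rd  (counter 0, T0.r 0)
[2] T3.load  rd  (counter 0, T3.r 0)
[3] T3.cas  hit  (counter 1, T3.r 0)
[4] T0.cas  miss  (counter 1, T0.r 0)
[5] T1.load  rd  (counter 1, T1.r 1)
[6] T2.load  rd  (counter 1, T2.r 1)
[7] T2.cas  hit  (counter 2, T2.r 1)
[8] T0.load  rd  (counter 2, T0.r 2)
[9] T0.cas  hit  (counter 3, T0.r 2)
[10] T1.cas  miss  (counter 3, T1.r 1)
[11] T2.load  rd  (counter 3, T2.r 3)
[12] T2.cas  hit  (counter 4, T2.r 3)

C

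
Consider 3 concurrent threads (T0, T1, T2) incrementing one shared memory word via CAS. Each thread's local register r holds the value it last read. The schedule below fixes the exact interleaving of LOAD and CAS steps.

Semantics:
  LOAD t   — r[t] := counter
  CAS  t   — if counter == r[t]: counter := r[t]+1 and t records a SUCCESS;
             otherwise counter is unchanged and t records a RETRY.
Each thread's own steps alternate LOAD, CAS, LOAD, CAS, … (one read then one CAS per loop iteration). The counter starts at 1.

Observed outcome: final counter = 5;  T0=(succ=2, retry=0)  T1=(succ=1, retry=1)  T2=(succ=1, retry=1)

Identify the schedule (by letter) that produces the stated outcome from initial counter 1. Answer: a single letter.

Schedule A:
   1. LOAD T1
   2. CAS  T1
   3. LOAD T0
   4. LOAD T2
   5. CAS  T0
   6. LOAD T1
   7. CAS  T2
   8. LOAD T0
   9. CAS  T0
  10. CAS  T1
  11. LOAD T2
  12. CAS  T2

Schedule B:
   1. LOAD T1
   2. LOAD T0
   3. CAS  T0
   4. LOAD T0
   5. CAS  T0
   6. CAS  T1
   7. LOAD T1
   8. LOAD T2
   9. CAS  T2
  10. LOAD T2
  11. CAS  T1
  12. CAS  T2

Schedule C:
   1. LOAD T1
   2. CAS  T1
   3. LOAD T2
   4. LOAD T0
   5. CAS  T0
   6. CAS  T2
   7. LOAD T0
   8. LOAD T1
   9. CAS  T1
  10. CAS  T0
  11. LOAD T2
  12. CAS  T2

A

Tracing schedule A:
   1) LOAD T1:  M=1  r_T1=1
   2) CAS  T1:  M=2  r_T1=1 ✓
   3) LOAD T0:  M=2  r_T0=2
   4) LOAD T2:  M=2  r_T2=2
   5) CAS  T0:  M=3  r_T0=2 ✓
   6) LOAD T1:  M=3  r_T1=3
   7) CAS  T2:  M=3  r_T2=2 ✗
   8) LOAD T0:  M=3  r_T0=3
   9) CAS  T0:  M=4  r_T0=3 ✓
  10) CAS  T1:  M=4  r_T1=3 ✗
  11) LOAD T2:  M=4  r_T2=4
  12) CAS  T2:  M=5  r_T2=4 ✓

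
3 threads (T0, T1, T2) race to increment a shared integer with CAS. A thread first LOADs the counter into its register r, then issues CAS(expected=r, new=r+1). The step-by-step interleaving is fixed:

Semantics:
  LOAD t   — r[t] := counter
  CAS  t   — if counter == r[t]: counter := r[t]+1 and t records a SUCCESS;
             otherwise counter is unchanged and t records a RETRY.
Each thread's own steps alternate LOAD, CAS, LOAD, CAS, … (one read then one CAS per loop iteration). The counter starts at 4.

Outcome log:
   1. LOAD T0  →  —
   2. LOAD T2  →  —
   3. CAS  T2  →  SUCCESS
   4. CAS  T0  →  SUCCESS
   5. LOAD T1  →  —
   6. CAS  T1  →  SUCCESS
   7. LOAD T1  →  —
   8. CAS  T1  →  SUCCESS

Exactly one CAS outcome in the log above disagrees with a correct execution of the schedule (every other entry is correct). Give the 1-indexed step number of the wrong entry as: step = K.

Re-executing:
   1) LOAD T0:  M=4  r_T0=4
   2) LOAD T2:  M=4  r_T2=4
   3) CAS  T2:  M=5  r_T2=4 ✓
   4) CAS  T0:  M=5  r_T0=4 ✗
   5) LOAD T1:  M=5  r_T1=5
   6) CAS  T1:  M=6  r_T1=5 ✓
   7) LOAD T1:  M=6  r_T1=6
   8) CAS  T1:  M=7  r_T1=6 ✓
Mismatch at 4.

step = 4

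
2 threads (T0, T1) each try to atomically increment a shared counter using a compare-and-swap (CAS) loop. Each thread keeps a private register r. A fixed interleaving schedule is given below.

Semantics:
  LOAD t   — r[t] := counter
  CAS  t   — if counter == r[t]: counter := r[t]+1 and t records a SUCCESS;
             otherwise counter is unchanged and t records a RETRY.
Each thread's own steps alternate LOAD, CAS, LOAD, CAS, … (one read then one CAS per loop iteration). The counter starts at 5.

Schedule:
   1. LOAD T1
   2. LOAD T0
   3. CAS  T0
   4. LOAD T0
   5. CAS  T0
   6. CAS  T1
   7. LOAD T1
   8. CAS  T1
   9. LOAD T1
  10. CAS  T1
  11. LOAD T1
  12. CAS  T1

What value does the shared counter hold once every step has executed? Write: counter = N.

counter = 10

T1 LOAD — after: cnt=5, r=5 — load
T0 LOAD — after: cnt=5, r=5 — load
T0 CAS — after: cnt=6, r=5 — ok
T0 LOAD — after: cnt=6, r=6 — load
T0 CAS — after: cnt=7, r=6 — ok
T1 CAS — after: cnt=7, r=5 — retry
T1 LOAD — after: cnt=7, r=7 — load
T1 CAS — after: cnt=8, r=7 — ok
T1 LOAD — after: cnt=8, r=8 — load
T1 CAS — after: cnt=9, r=8 — ok
T1 LOAD — after: cnt=9, r=9 — load
T1 CAS — after: cnt=10, r=9 — ok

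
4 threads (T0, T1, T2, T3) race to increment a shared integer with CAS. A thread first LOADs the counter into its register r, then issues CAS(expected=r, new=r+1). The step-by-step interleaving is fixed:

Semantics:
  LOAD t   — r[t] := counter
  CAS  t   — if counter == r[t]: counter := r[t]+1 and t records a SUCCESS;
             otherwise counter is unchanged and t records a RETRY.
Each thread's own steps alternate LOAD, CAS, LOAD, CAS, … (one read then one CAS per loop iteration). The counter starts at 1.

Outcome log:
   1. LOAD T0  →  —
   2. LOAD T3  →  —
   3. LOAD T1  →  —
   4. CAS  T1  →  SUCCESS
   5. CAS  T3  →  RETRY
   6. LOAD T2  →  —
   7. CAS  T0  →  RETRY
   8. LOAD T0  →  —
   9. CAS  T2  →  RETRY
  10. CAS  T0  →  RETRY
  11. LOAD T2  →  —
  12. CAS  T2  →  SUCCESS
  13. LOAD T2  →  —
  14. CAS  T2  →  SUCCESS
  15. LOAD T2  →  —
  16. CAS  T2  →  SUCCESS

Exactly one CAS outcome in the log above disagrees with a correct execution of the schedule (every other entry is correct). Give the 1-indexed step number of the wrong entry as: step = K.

step = 9

Reference trace:
T0 LOAD — after: cnt=1, r=1 — load
T3 LOAD — after: cnt=1, r=1 — load
T1 LOAD — after: cnt=1, r=1 — load
T1 CAS — after: cnt=2, r=1 — ok
T3 CAS — after: cnt=2, r=1 — retry
T2 LOAD — after: cnt=2, r=2 — load
T0 CAS — after: cnt=2, r=1 — retry
T0 LOAD — after: cnt=2, r=2 — load
T2 CAS — after: cnt=3, r=2 — ok
T0 CAS — after: cnt=3, r=2 — retry
T2 LOAD — after: cnt=3, r=3 — load
T2 CAS — after: cnt=4, r=3 — ok
T2 LOAD — after: cnt=4, r=4 — load
T2 CAS — after: cnt=5, r=4 — ok
T2 LOAD — after: cnt=5, r=5 — load
T2 CAS — after: cnt=6, r=5 — ok
Flip is step 9.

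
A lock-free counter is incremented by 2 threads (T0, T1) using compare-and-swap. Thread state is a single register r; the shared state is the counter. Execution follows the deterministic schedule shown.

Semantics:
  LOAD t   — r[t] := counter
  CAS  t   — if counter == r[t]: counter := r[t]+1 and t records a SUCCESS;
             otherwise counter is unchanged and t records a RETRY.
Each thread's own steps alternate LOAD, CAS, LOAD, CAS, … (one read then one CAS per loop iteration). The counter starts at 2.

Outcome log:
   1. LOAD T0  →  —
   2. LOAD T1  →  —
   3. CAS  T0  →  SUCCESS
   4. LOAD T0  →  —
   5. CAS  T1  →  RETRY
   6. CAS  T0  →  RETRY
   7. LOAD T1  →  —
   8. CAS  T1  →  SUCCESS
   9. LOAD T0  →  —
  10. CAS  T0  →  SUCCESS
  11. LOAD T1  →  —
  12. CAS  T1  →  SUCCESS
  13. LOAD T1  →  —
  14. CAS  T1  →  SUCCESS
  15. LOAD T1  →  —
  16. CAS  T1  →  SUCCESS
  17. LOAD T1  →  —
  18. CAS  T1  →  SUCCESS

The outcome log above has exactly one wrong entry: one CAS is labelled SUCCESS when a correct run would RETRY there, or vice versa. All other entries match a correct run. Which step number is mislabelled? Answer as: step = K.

step = 6

Re-executing:
#1 T0 reads 2
#2 T1 reads 2
#3 T0 CAS(2→3) writes; counter now 3
#4 T0 reads 3
#5 T1 CAS(2→3) fails; counter now 3
#6 T0 CAS(3→4) writes; counter now 4
#7 T1 reads 4
#8 T1 CAS(4→5) writes; counter now 5
#9 T0 reads 5
#10 T0 CAS(5→6) writes; counter now 6
#11 T1 reads 6
#12 T1 CAS(6→7) writes; counter now 7
#13 T1 reads 7
#14 T1 CAS(7→8) writes; counter now 8
#15 T1 reads 8
#16 T1 CAS(8→9) writes; counter now 9
#17 T1 reads 9
#18 T1 CAS(9→10) writes; counter now 10
Log disagrees first at step 6.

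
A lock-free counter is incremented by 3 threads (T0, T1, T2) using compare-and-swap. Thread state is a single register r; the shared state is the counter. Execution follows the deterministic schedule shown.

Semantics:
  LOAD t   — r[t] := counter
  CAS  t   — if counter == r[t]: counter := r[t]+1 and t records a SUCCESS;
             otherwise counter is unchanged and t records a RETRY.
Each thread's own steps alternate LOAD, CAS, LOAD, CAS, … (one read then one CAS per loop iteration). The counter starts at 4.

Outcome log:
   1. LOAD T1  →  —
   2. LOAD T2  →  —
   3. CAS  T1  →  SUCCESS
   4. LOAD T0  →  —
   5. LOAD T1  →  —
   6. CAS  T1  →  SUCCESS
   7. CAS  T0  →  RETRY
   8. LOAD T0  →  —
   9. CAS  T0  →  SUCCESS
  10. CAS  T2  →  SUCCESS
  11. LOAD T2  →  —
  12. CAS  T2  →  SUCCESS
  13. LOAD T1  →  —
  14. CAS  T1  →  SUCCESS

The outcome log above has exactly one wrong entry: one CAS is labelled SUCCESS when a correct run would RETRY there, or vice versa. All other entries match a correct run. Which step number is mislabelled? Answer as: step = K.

step = 10

Correct run:
[1] T1.load  rd  (counter 4, T1.r 4)
[2] T2.load  rd  (counter 4, T2.r 4)
[3] T1.cas  hit  (counter 5, T1.r 4)
[4] T0.load  rd  (counter 5, T0.r 5)
[5] T1.load  rd  (counter 5, T1.r 5)
[6] T1.cas  hit  (counter 6, T1.r 5)
[7] T0.cas  miss  (counter 6, T0.r 5)
[8] T0.load  rd  (counter 6, T0.r 6)
[9] T0.cas  hit  (counter 7, T0.r 6)
[10] T2.cas  miss  (counter 7, T2.r 4)
[11] T2.load  rd  (counter 7, T2.r 7)
[12] T2.cas  hit  (counter 8, T2.r 7)
[13] T1.load  rd  (counter 8, T1.r 8)
[14] T1.cas  hit  (counter 9, T1.r 8)
Flip is step 10.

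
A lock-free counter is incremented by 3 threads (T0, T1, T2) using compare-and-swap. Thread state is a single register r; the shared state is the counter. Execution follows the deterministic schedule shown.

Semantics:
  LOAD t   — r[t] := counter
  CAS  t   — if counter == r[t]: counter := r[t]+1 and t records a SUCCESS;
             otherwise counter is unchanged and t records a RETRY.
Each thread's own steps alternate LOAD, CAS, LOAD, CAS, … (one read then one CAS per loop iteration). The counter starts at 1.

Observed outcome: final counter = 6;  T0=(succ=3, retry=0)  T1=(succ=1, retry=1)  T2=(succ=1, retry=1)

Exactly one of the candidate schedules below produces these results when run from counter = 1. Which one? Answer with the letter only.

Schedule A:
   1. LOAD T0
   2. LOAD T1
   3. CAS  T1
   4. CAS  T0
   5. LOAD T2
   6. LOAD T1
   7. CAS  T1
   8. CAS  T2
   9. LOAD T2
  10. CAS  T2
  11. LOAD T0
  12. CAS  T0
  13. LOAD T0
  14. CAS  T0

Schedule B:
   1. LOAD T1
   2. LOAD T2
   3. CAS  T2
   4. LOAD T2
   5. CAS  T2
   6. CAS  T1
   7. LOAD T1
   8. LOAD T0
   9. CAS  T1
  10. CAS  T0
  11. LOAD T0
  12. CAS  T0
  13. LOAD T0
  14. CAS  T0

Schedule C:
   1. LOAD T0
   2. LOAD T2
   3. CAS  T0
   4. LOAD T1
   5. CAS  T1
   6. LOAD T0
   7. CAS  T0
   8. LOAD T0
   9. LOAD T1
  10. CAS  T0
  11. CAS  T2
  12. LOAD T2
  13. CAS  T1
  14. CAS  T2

C

Run C:
1. LOAD T0 → mem=1 r[T0]=1 [LOAD]
2. LOAD T2 → mem=1 r[T2]=1 [LOAD]
3. CAS T0 → mem=2 r[T0]=1 [OK]
4. LOAD T1 → mem=2 r[T1]=2 [LOAD]
5. CAS T1 → mem=3 r[T1]=2 [OK]
6. LOAD T0 → mem=3 r[T0]=3 [LOAD]
7. CAS T0 → mem=4 r[T0]=3 [OK]
8. LOAD T0 → mem=4 r[T0]=4 [LOAD]
9. LOAD T1 → mem=4 r[T1]=4 [LOAD]
10. CAS T0 → mem=5 r[T0]=4 [OK]
11. CAS T2 → mem=5 r[T2]=1 [RETRY]
12. LOAD T2 → mem=5 r[T2]=5 [LOAD]
13. CAS T1 → mem=5 r[T1]=4 [RETRY]
14. CAS T2 → mem=6 r[T2]=5 [OK]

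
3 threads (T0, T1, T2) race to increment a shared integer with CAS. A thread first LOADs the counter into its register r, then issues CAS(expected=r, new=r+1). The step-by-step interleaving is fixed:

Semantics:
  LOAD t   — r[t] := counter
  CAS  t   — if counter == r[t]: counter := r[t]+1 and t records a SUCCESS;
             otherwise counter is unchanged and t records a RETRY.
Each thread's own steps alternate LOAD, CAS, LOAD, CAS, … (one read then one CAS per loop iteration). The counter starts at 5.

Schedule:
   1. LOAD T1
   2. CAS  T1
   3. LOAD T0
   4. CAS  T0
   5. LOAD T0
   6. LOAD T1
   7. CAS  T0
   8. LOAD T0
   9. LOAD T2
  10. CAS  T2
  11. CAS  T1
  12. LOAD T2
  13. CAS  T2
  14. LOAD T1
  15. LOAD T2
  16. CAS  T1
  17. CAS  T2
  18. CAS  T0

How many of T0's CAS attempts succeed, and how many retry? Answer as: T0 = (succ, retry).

   1) LOAD T1:  M=5  r_T1=5
   2) CAS  T1:  M=6  r_T1=5 ✓
   3) LOAD T0:  M=6  r_T0=6
   4) CAS  T0:  M=7  r_T0=6 ✓
   5) LOAD T0:  M=7  r_T0=7
   6) LOAD T1:  M=7  r_T1=7
   7) CAS  T0:  M=8  r_T0=7 ✓
   8) LOAD T0:  M=8  r_T0=8
   9) LOAD T2:  M=8  r_T2=8
  10) CAS  T2:  M=9  r_T2=8 ✓
  11) CAS  T1:  M=9  r_T1=7 ✗
  12) LOAD T2:  M=9  r_T2=9
  13) CAS  T2:  M=10  r_T2=9 ✓
  14) LOAD T1:  M=10  r_T1=10
  15) LOAD T2:  M=10  r_T2=10
  16) CAS  T1:  M=11  r_T1=10 ✓
  17) CAS  T2:  M=11  r_T2=10 ✗
  18) CAS  T0:  M=11  r_T0=8 ✗

T0 = (2, 1)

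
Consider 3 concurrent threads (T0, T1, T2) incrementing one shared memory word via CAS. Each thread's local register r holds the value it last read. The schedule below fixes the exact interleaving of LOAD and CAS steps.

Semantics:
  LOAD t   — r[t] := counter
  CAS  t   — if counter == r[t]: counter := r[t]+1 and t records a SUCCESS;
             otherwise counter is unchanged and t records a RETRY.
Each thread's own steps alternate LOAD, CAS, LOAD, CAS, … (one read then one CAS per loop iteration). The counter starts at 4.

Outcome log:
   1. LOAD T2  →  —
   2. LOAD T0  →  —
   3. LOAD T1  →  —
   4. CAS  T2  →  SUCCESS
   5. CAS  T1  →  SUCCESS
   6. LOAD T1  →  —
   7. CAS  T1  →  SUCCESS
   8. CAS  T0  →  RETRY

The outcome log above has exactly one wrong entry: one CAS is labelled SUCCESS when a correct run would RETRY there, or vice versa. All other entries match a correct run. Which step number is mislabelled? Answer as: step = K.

step = 5

Re-executing:
   1) LOAD T2:  M=4  r_T2=4
   2) LOAD T0:  M=4  r_T0=4
   3) LOAD T1:  M=4  r_T1=4
   4) CAS  T2:  M=5  r_T2=4 ✓
   5) CAS  T1:  M=5  r_T1=4 ✗
   6) LOAD T1:  M=5  r_T1=5
   7) CAS  T1:  M=6  r_T1=5 ✓
   8) CAS  T0:  M=6  r_T0=4 ✗
Mismatch at 5.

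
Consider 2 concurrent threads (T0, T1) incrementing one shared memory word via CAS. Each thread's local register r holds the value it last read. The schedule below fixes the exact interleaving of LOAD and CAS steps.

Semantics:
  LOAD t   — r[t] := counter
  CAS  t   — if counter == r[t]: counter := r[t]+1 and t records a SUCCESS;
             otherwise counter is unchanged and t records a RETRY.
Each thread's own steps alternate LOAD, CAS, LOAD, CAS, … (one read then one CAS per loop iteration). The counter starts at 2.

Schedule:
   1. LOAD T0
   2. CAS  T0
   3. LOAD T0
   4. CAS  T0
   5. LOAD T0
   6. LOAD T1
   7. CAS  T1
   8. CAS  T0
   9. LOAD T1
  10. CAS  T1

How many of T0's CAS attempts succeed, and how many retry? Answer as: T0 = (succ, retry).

T0 LOAD — after: cnt=2, r=2 — load
T0 CAS — after: cnt=3, r=2 — ok
T0 LOAD — after: cnt=3, r=3 — load
T0 CAS — after: cnt=4, r=3 — ok
T0 LOAD — after: cnt=4, r=4 — load
T1 LOAD — after: cnt=4, r=4 — load
T1 CAS — after: cnt=5, r=4 — ok
T0 CAS — after: cnt=5, r=4 — retry
T1 LOAD — after: cnt=5, r=5 — load
T1 CAS — after: cnt=6, r=5 — ok

T0 = (2, 1)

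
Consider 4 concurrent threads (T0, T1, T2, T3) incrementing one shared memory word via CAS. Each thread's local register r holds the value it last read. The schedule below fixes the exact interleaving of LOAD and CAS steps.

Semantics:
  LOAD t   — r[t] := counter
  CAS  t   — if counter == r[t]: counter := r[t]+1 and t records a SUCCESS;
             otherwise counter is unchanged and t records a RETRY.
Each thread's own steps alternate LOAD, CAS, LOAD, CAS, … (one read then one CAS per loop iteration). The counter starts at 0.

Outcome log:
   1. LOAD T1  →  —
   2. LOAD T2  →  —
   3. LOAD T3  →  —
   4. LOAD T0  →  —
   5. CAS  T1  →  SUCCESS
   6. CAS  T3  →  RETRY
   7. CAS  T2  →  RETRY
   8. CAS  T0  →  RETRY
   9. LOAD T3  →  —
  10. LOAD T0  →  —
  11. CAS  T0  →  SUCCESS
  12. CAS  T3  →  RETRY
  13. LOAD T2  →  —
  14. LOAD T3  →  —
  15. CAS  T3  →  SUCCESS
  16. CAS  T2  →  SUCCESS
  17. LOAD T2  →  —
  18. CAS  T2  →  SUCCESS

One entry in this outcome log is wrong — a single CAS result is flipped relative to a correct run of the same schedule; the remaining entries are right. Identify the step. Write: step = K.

Reference trace:
[1] T1.load  rd  (counter 0, T1.r 0)
[2] T2.load  rd  (counter 0, T2.r 0)
[3] T3.load  rd  (counter 0, T3.r 0)
[4] T0.load  rd  (counter 0, T0.r 0)
[5] T1.cas  hit  (counter 1, T1.r 0)
[6] T3.cas  miss  (counter 1, T3.r 0)
[7] T2.cas  miss  (counter 1, T2.r 0)
[8] T0.cas  miss  (counter 1, T0.r 0)
[9] T3.load  rd  (counter 1, T3.r 1)
[10] T0.load  rd  (counter 1, T0.r 1)
[11] T0.cas  hit  (counter 2, T0.r 1)
[12] T3.cas  miss  (counter 2, T3.r 1)
[13] T2.load  rd  (counter 2, T2.r 2)
[14] T3.load  rd  (counter 2, T3.r 2)
[15] T3.cas  hit  (counter 3, T3.r 2)
[16] T2.cas  miss  (counter 3, T2.r 2)
[17] T2.load  rd  (counter 3, T2.r 3)
[18] T2.cas  hit  (counter 4, T2.r 3)
Flip is step 16.

step = 16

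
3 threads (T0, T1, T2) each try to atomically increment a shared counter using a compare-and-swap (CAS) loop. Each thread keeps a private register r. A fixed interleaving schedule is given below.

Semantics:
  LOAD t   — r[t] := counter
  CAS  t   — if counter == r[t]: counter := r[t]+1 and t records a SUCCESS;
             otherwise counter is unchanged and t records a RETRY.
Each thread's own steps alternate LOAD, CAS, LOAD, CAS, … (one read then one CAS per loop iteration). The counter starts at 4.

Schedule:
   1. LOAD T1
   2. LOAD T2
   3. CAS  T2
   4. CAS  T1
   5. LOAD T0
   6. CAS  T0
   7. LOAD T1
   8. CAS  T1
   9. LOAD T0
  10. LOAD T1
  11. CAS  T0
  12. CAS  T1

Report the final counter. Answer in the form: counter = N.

counter = 8

1. LOAD T1 → mem=4 r[T1]=4 [LOAD]
2. LOAD T2 → mem=4 r[T2]=4 [LOAD]
3. CAS T2 → mem=5 r[T2]=4 [OK]
4. CAS T1 → mem=5 r[T1]=4 [RETRY]
5. LOAD T0 → mem=5 r[T0]=5 [LOAD]
6. CAS T0 → mem=6 r[T0]=5 [OK]
7. LOAD T1 → mem=6 r[T1]=6 [LOAD]
8. CAS T1 → mem=7 r[T1]=6 [OK]
9. LOAD T0 → mem=7 r[T0]=7 [LOAD]
10. LOAD T1 → mem=7 r[T1]=7 [LOAD]
11. CAS T0 → mem=8 r[T0]=7 [OK]
12. CAS T1 → mem=8 r[T1]=7 [RETRY]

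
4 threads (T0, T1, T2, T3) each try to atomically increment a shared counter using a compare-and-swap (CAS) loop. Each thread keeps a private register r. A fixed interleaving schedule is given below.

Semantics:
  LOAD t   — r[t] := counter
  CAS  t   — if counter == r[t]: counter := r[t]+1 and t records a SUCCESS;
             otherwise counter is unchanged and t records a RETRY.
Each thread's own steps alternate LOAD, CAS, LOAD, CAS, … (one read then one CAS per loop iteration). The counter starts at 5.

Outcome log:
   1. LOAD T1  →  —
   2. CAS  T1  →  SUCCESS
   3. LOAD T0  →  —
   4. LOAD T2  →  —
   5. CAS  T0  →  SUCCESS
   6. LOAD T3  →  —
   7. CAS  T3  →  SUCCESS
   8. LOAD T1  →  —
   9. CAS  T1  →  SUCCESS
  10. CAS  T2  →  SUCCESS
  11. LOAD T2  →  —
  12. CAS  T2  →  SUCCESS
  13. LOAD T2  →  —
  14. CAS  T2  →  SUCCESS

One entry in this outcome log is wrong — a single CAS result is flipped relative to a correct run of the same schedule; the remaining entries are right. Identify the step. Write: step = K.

Correct run:
[1] T1.load  rd  (counter 5, T1.r 5)
[2] T1.cas  hit  (counter 6, T1.r 5)
[3] T0.load  rd  (counter 6, T0.r 6)
[4] T2.load  rd  (counter 6, T2.r 6)
[5] T0.cas  hit  (counter 7, T0.r 6)
[6] T3.load  rd  (counter 7, T3.r 7)
[7] T3.cas  hit  (counter 8, T3.r 7)
[8] T1.load  rd  (counter 8, T1.r 8)
[9] T1.cas  hit  (counter 9, T1.r 8)
[10] T2.cas  miss  (counter 9, T2.r 6)
[11] T2.load  rd  (counter 9, T2.r 9)
[12] T2.cas  hit  (counter 10, T2.r 9)
[13] T2.load  rd  (counter 10, T2.r 10)
[14] T2.cas  hit  (counter 11, T2.r 10)
Log disagrees first at step 10.

step = 10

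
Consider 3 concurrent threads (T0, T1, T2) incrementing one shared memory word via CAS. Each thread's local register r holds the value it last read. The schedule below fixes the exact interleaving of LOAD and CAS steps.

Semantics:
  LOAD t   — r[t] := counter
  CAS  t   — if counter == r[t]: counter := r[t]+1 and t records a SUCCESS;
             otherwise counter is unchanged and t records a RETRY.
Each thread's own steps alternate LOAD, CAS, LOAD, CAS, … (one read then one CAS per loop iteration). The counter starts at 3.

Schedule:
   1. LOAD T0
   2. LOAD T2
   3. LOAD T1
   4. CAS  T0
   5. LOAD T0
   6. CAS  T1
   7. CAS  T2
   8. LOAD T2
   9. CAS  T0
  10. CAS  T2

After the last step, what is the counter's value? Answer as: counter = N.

#1 T0 reads 3
#2 T2 reads 3
#3 T1 reads 3
#4 T0 CAS(3→4) writes; counter now 4
#5 T0 reads 4
#6 T1 CAS(3→4) fails; counter now 4
#7 T2 CAS(3→4) fails; counter now 4
#8 T2 reads 4
#9 T0 CAS(4→5) writes; counter now 5
#10 T2 CAS(4→5) fails; counter now 5

counter = 5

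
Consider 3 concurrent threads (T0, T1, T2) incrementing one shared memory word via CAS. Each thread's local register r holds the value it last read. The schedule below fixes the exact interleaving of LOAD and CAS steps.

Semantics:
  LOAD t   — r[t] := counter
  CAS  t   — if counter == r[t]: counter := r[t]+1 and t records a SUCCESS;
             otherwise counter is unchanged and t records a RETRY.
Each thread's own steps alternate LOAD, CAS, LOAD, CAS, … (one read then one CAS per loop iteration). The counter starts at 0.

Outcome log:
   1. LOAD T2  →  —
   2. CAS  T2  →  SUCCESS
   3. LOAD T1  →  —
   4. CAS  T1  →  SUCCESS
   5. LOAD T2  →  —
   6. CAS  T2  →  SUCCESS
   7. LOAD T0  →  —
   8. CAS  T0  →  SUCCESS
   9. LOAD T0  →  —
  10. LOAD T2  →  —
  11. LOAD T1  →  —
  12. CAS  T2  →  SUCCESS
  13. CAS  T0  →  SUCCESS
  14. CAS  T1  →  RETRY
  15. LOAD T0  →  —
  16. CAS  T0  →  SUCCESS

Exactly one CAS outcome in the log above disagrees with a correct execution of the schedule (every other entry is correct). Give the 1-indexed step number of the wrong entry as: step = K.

Re-executing:
[1] T2.load  rd  (counter 0, T2.r 0)
[2] T2.cas  hit  (counter 1, T2.r 0)
[3] T1.load  rd  (counter 1, T1.r 1)
[4] T1.cas  hit  (counter 2, T1.r 1)
[5] T2.load  rd  (counter 2, T2.r 2)
[6] T2.cas  hit  (counter 3, T2.r 2)
[7] T0.load  rd  (counter 3, T0.r 3)
[8] T0.cas  hit  (counter 4, T0.r 3)
[9] T0.load  rd  (counter 4, T0.r 4)
[10] T2.load  rd  (counter 4, T2.r 4)
[11] T1.load  rd  (counter 4, T1.r 4)
[12] T2.cas  hit  (counter 5, T2.r 4)
[13] T0.cas  miss  (counter 5, T0.r 4)
[14] T1.cas  miss  (counter 5, T1.r 4)
[15] T0.load  rd  (counter 5, T0.r 5)
[16] T0.cas  hit  (counter 6, T0.r 5)
Log disagrees first at step 13.

step = 13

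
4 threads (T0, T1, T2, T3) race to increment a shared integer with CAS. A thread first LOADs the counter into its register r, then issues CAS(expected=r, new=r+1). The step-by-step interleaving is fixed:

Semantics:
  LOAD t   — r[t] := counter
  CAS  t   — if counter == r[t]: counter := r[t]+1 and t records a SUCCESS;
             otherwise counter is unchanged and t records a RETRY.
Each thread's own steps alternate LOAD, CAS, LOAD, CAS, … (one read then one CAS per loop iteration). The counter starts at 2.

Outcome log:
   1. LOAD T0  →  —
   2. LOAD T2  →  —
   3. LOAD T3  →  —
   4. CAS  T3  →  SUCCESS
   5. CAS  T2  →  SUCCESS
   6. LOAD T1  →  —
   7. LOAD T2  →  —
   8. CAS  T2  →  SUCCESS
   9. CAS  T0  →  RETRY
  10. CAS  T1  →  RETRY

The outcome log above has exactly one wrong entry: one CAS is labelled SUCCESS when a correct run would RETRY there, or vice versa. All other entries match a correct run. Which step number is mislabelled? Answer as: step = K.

step = 5

Correct run:
T0 LOAD — after: cnt=2, r=2 — load
T2 LOAD — after: cnt=2, r=2 — load
T3 LOAD — after: cnt=2, r=2 — load
T3 CAS — after: cnt=3, r=2 — ok
T2 CAS — after: cnt=3, r=2 — retry
T1 LOAD — after: cnt=3, r=3 — load
T2 LOAD — after: cnt=3, r=3 — load
T2 CAS — after: cnt=4, r=3 — ok
T0 CAS — after: cnt=4, r=2 — retry
T1 CAS — after: cnt=4, r=3 — retry
Flip is step 5.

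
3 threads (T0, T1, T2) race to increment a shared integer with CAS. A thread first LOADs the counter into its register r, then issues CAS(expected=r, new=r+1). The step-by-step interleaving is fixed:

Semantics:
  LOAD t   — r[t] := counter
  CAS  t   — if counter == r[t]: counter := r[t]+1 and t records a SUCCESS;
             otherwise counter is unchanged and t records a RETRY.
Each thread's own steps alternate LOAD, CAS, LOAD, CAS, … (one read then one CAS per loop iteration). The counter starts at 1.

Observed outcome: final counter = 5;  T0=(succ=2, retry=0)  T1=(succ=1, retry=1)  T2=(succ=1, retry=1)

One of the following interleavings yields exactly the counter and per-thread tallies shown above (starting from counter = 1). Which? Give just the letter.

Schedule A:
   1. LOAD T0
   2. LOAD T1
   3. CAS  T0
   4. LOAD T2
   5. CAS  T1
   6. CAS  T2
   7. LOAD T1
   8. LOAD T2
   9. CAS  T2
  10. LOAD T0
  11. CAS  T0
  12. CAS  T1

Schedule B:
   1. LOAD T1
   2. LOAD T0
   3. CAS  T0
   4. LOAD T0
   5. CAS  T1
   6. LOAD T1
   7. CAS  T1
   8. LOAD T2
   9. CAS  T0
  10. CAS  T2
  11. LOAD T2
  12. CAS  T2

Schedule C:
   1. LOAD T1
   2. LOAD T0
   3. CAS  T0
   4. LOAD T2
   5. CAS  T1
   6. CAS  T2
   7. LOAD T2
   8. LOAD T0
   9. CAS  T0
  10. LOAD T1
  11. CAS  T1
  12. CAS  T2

Simulating candidate C:
   1) LOAD T1:  M=1  r_T1=1
   2) LOAD T0:  M=1  r_T0=1
   3) CAS  T0:  M=2  r_T0=1 ✓
   4) LOAD T2:  M=2  r_T2=2
   5) CAS  T1:  M=2  r_T1=1 ✗
   6) CAS  T2:  M=3  r_T2=2 ✓
   7) LOAD T2:  M=3  r_T2=3
   8) LOAD T0:  M=3  r_T0=3
   9) CAS  T0:  M=4  r_T0=3 ✓
  10) LOAD T1:  M=4  r_T1=4
  11) CAS  T1:  M=5  r_T1=4 ✓
  12) CAS  T2:  M=5  r_T2=3 ✗

C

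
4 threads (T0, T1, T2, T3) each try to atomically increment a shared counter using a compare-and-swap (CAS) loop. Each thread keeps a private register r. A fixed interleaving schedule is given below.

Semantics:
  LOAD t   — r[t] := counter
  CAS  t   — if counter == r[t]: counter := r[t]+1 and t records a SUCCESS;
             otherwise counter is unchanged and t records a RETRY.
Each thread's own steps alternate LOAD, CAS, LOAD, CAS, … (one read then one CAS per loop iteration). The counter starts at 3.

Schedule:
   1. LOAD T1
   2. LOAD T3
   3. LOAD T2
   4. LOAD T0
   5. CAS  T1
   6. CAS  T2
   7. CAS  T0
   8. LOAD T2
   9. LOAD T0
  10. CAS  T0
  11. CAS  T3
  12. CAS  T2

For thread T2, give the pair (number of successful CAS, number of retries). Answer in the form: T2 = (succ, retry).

step 1: T1 LOAD ⇒ load; ctr=3 reg=3
step 2: T3 LOAD ⇒ load; ctr=3 reg=3
step 3: T2 LOAD ⇒ load; ctr=3 reg=3
step 4: T0 LOAD ⇒ load; ctr=3 reg=3
step 5: T1 CAS ⇒ ok; ctr=4 reg=3
step 6: T2 CAS ⇒ retry; ctr=4 reg=3
step 7: T0 CAS ⇒ retry; ctr=4 reg=3
step 8: T2 LOAD ⇒ load; ctr=4 reg=4
step 9: T0 LOAD ⇒ load; ctr=4 reg=4
step 10: T0 CAS ⇒ ok; ctr=5 reg=4
step 11: T3 CAS ⇒ retry; ctr=5 reg=3
step 12: T2 CAS ⇒ retry; ctr=5 reg=4

T2 = (0, 2)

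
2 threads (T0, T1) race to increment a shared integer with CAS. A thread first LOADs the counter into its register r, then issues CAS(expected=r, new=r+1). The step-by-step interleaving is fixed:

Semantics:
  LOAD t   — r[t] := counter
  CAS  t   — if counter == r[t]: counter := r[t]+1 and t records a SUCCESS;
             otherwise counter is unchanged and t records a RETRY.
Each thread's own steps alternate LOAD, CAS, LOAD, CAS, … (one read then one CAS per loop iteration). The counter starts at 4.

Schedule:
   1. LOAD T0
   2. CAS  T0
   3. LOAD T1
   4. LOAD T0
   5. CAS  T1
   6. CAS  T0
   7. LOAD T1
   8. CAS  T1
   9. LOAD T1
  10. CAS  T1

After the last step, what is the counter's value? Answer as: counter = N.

counter = 8

#1 T0 reads 4
#2 T0 CAS(4→5) writes; counter now 5
#3 T1 reads 5
#4 T0 reads 5
#5 T1 CAS(5→6) writes; counter now 6
#6 T0 CAS(5→6) fails; counter now 6
#7 T1 reads 6
#8 T1 CAS(6→7) writes; counter now 7
#9 T1 reads 7
#10 T1 CAS(7→8) writes; counter now 8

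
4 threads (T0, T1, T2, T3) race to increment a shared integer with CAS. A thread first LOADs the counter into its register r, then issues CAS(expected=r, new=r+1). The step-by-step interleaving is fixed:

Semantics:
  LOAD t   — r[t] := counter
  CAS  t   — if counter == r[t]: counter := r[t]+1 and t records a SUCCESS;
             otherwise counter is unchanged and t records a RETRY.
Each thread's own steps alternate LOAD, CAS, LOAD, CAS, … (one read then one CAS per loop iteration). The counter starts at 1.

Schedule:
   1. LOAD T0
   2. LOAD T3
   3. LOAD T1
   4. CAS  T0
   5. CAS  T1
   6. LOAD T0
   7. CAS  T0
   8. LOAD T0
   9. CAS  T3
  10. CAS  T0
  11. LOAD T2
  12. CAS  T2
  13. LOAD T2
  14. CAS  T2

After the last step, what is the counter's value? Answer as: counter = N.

counter = 6

#1 T0 reads 1
#2 T3 reads 1
#3 T1 reads 1
#4 T0 CAS(1→2) writes; counter now 2
#5 T1 CAS(1→2) fails; counter now 2
#6 T0 reads 2
#7 T0 CAS(2→3) writes; counter now 3
#8 T0 reads 3
#9 T3 CAS(1→2) fails; counter now 3
#10 T0 CAS(3→4) writes; counter now 4
#11 T2 reads 4
#12 T2 CAS(4→5) writes; counter now 5
#13 T2 reads 5
#14 T2 CAS(5→6) writes; counter now 6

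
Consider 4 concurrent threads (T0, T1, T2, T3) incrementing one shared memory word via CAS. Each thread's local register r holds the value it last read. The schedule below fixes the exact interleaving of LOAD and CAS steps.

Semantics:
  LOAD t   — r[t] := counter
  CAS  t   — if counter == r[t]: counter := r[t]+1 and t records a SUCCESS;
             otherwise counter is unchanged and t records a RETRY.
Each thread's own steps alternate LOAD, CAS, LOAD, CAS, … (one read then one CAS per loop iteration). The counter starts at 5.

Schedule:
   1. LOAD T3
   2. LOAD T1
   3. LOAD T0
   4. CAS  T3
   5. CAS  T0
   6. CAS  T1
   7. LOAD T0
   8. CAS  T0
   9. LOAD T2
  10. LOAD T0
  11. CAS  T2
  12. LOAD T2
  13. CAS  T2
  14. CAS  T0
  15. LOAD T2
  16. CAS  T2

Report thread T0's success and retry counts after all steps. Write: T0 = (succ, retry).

T0 = (1, 2)

T3 LOAD — after: cnt=5, r=5 — load
T1 LOAD — after: cnt=5, r=5 — load
T0 LOAD — after: cnt=5, r=5 — load
T3 CAS — after: cnt=6, r=5 — ok
T0 CAS — after: cnt=6, r=5 — retry
T1 CAS — after: cnt=6, r=5 — retry
T0 LOAD — after: cnt=6, r=6 — load
T0 CAS — after: cnt=7, r=6 — ok
T2 LOAD — after: cnt=7, r=7 — load
T0 LOAD — after: cnt=7, r=7 — load
T2 CAS — after: cnt=8, r=7 — ok
T2 LOAD — after: cnt=8, r=8 — load
T2 CAS — after: cnt=9, r=8 — ok
T0 CAS — after: cnt=9, r=7 — retry
T2 LOAD — after: cnt=9, r=9 — load
T2 CAS — after: cnt=10, r=9 — ok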